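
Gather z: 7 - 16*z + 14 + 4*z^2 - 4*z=4*z^2 - 20*z + 21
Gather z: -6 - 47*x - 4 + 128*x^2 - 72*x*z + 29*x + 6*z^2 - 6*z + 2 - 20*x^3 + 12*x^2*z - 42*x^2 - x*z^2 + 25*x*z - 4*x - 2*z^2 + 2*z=-20*x^3 + 86*x^2 - 22*x + z^2*(4 - x) + z*(12*x^2 - 47*x - 4) - 8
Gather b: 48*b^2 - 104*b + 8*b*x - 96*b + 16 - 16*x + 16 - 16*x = 48*b^2 + b*(8*x - 200) - 32*x + 32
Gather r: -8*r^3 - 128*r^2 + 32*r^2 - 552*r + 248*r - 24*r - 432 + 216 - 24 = -8*r^3 - 96*r^2 - 328*r - 240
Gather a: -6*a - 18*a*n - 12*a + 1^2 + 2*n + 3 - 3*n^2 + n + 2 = a*(-18*n - 18) - 3*n^2 + 3*n + 6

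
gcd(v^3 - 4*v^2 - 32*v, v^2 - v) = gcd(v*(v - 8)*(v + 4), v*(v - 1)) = v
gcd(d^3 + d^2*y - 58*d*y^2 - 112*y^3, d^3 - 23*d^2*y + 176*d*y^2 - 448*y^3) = -d + 8*y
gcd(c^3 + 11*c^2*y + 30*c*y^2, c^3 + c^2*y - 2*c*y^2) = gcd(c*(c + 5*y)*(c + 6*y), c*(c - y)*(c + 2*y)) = c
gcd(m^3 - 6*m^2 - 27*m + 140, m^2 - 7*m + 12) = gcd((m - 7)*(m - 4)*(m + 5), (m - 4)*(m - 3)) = m - 4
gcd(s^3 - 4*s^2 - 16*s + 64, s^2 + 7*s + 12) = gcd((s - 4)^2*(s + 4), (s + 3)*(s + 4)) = s + 4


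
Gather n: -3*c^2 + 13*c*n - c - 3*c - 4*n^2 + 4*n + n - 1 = -3*c^2 - 4*c - 4*n^2 + n*(13*c + 5) - 1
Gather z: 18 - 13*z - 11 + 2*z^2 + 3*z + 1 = 2*z^2 - 10*z + 8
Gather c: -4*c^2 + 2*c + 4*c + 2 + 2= -4*c^2 + 6*c + 4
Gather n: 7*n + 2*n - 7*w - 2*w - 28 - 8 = 9*n - 9*w - 36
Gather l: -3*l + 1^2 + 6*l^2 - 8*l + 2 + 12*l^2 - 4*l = 18*l^2 - 15*l + 3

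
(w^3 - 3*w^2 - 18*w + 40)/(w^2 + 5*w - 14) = (w^2 - w - 20)/(w + 7)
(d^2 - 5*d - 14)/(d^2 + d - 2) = (d - 7)/(d - 1)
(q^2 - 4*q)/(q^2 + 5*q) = (q - 4)/(q + 5)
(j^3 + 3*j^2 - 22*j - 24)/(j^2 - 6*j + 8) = (j^2 + 7*j + 6)/(j - 2)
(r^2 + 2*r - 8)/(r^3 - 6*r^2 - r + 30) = (r^2 + 2*r - 8)/(r^3 - 6*r^2 - r + 30)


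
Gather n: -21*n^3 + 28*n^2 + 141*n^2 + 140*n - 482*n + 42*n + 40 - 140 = -21*n^3 + 169*n^2 - 300*n - 100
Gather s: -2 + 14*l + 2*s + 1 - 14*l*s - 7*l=7*l + s*(2 - 14*l) - 1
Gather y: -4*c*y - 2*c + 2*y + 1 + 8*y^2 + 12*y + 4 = -2*c + 8*y^2 + y*(14 - 4*c) + 5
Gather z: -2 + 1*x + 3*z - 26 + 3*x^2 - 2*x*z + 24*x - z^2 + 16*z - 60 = 3*x^2 + 25*x - z^2 + z*(19 - 2*x) - 88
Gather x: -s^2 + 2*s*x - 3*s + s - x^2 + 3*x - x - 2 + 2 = -s^2 - 2*s - x^2 + x*(2*s + 2)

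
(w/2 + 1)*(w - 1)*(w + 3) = w^3/2 + 2*w^2 + w/2 - 3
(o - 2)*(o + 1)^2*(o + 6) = o^4 + 6*o^3 - 3*o^2 - 20*o - 12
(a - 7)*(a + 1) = a^2 - 6*a - 7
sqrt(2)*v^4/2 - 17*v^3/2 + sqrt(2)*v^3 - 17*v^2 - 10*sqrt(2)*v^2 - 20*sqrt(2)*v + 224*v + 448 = (v - 8*sqrt(2))*(v - 4*sqrt(2))*(v + 7*sqrt(2)/2)*(sqrt(2)*v/2 + sqrt(2))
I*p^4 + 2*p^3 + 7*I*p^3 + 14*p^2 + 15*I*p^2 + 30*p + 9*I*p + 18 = (p + 3)^2*(p - 2*I)*(I*p + I)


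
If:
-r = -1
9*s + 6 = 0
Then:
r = 1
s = -2/3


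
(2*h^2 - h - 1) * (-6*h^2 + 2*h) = -12*h^4 + 10*h^3 + 4*h^2 - 2*h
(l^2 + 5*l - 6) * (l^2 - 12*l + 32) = l^4 - 7*l^3 - 34*l^2 + 232*l - 192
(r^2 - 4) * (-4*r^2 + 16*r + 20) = -4*r^4 + 16*r^3 + 36*r^2 - 64*r - 80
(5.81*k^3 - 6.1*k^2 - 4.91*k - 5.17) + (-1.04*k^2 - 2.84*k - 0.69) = 5.81*k^3 - 7.14*k^2 - 7.75*k - 5.86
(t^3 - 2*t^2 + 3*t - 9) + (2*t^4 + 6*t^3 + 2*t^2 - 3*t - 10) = 2*t^4 + 7*t^3 - 19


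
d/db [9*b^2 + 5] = 18*b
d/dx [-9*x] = -9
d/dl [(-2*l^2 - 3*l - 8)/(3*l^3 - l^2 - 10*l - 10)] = (6*l^4 + 18*l^3 + 89*l^2 + 24*l - 50)/(9*l^6 - 6*l^5 - 59*l^4 - 40*l^3 + 120*l^2 + 200*l + 100)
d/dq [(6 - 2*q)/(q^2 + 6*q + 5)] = 2*(-q^2 - 6*q + 2*(q - 3)*(q + 3) - 5)/(q^2 + 6*q + 5)^2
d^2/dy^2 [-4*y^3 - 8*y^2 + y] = -24*y - 16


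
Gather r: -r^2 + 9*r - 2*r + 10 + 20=-r^2 + 7*r + 30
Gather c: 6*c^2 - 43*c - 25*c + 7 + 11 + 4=6*c^2 - 68*c + 22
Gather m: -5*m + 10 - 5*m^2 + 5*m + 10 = 20 - 5*m^2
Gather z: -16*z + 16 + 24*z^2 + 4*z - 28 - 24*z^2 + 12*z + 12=0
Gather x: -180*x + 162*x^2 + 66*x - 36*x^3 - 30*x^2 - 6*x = -36*x^3 + 132*x^2 - 120*x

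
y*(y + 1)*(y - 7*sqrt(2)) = y^3 - 7*sqrt(2)*y^2 + y^2 - 7*sqrt(2)*y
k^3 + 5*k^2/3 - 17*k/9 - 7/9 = (k - 1)*(k + 1/3)*(k + 7/3)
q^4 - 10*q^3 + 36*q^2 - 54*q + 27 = (q - 3)^3*(q - 1)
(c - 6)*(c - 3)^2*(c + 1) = c^4 - 11*c^3 + 33*c^2 - 9*c - 54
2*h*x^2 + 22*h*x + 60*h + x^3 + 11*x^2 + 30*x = (2*h + x)*(x + 5)*(x + 6)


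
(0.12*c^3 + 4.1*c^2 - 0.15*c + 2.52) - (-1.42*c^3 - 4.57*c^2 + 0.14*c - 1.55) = 1.54*c^3 + 8.67*c^2 - 0.29*c + 4.07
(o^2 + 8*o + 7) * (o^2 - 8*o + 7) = o^4 - 50*o^2 + 49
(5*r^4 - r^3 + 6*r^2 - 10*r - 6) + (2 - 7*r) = 5*r^4 - r^3 + 6*r^2 - 17*r - 4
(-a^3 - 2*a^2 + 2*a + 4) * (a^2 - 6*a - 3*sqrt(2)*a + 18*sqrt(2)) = -a^5 + 4*a^4 + 3*sqrt(2)*a^4 - 12*sqrt(2)*a^3 + 14*a^3 - 42*sqrt(2)*a^2 - 8*a^2 - 24*a + 24*sqrt(2)*a + 72*sqrt(2)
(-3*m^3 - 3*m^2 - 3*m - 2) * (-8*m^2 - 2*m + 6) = 24*m^5 + 30*m^4 + 12*m^3 + 4*m^2 - 14*m - 12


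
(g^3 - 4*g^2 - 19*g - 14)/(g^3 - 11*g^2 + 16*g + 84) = (g + 1)/(g - 6)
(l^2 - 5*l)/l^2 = (l - 5)/l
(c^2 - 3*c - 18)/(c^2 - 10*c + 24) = (c + 3)/(c - 4)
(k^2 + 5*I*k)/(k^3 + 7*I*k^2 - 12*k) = (k + 5*I)/(k^2 + 7*I*k - 12)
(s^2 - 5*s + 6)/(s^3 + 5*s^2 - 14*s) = (s - 3)/(s*(s + 7))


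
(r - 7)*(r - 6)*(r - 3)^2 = r^4 - 19*r^3 + 129*r^2 - 369*r + 378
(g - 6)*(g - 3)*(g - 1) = g^3 - 10*g^2 + 27*g - 18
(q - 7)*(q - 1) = q^2 - 8*q + 7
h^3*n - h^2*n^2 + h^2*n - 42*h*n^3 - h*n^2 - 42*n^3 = (h - 7*n)*(h + 6*n)*(h*n + n)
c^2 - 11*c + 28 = (c - 7)*(c - 4)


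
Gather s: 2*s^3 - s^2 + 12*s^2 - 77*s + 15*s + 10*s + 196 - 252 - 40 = 2*s^3 + 11*s^2 - 52*s - 96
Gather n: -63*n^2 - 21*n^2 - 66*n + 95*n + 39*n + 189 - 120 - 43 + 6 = -84*n^2 + 68*n + 32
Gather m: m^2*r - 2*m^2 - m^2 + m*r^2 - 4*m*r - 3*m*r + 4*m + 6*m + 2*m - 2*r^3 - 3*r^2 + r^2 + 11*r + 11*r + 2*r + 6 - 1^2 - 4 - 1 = m^2*(r - 3) + m*(r^2 - 7*r + 12) - 2*r^3 - 2*r^2 + 24*r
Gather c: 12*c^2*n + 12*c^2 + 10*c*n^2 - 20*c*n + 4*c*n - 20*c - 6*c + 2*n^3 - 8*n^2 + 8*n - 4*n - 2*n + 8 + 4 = c^2*(12*n + 12) + c*(10*n^2 - 16*n - 26) + 2*n^3 - 8*n^2 + 2*n + 12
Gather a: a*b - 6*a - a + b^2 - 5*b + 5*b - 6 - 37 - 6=a*(b - 7) + b^2 - 49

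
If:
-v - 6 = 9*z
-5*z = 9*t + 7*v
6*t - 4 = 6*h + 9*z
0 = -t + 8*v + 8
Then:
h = 2509/2118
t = 352/353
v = -309/353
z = -201/353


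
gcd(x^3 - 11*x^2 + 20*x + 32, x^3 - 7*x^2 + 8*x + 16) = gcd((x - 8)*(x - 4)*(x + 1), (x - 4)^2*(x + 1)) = x^2 - 3*x - 4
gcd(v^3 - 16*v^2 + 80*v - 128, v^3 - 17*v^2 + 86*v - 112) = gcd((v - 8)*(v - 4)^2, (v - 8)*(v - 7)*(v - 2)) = v - 8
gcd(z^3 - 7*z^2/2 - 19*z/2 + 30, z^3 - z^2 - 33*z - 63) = z + 3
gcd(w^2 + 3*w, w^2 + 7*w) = w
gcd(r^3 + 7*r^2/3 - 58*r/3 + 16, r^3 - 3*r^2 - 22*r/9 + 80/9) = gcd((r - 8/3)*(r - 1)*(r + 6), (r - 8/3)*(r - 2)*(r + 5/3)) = r - 8/3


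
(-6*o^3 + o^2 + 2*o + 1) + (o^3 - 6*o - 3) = -5*o^3 + o^2 - 4*o - 2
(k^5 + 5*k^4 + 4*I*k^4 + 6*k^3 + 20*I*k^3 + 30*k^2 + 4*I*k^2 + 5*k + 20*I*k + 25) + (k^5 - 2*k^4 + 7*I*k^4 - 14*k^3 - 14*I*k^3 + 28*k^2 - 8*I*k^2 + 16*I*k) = 2*k^5 + 3*k^4 + 11*I*k^4 - 8*k^3 + 6*I*k^3 + 58*k^2 - 4*I*k^2 + 5*k + 36*I*k + 25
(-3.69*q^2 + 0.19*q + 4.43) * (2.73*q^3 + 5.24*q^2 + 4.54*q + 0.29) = -10.0737*q^5 - 18.8169*q^4 - 3.6631*q^3 + 23.0057*q^2 + 20.1673*q + 1.2847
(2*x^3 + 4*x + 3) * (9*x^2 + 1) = 18*x^5 + 38*x^3 + 27*x^2 + 4*x + 3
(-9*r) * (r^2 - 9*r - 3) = -9*r^3 + 81*r^2 + 27*r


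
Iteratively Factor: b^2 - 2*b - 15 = (b + 3)*(b - 5)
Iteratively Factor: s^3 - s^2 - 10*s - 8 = (s + 1)*(s^2 - 2*s - 8) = (s + 1)*(s + 2)*(s - 4)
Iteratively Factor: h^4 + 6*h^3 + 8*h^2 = (h + 4)*(h^3 + 2*h^2) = (h + 2)*(h + 4)*(h^2) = h*(h + 2)*(h + 4)*(h)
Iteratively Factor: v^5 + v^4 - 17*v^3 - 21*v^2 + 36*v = (v - 4)*(v^4 + 5*v^3 + 3*v^2 - 9*v) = v*(v - 4)*(v^3 + 5*v^2 + 3*v - 9) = v*(v - 4)*(v + 3)*(v^2 + 2*v - 3) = v*(v - 4)*(v - 1)*(v + 3)*(v + 3)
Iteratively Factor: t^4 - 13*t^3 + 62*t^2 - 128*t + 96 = (t - 4)*(t^3 - 9*t^2 + 26*t - 24) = (t - 4)^2*(t^2 - 5*t + 6) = (t - 4)^2*(t - 2)*(t - 3)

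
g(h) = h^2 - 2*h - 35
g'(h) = 2*h - 2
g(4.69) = -22.38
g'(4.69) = 7.38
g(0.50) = -35.75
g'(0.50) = -1.00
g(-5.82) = 10.51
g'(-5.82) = -13.64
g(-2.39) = -24.51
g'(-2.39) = -6.78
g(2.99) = -32.04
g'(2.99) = 3.98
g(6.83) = -2.01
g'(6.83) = 11.66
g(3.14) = -31.42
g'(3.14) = 4.28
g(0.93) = -36.00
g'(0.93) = -0.14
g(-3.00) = -20.00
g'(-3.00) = -8.00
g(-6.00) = 13.00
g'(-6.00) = -14.00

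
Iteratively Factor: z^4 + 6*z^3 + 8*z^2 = (z + 2)*(z^3 + 4*z^2) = z*(z + 2)*(z^2 + 4*z) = z^2*(z + 2)*(z + 4)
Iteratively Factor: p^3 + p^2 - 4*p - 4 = (p + 1)*(p^2 - 4) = (p - 2)*(p + 1)*(p + 2)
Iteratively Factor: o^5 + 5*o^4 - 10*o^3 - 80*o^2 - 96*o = (o)*(o^4 + 5*o^3 - 10*o^2 - 80*o - 96) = o*(o - 4)*(o^3 + 9*o^2 + 26*o + 24) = o*(o - 4)*(o + 4)*(o^2 + 5*o + 6) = o*(o - 4)*(o + 3)*(o + 4)*(o + 2)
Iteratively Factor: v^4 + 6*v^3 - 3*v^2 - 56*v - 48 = (v + 4)*(v^3 + 2*v^2 - 11*v - 12) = (v - 3)*(v + 4)*(v^2 + 5*v + 4) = (v - 3)*(v + 1)*(v + 4)*(v + 4)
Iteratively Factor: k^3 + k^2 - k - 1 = (k + 1)*(k^2 - 1) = (k - 1)*(k + 1)*(k + 1)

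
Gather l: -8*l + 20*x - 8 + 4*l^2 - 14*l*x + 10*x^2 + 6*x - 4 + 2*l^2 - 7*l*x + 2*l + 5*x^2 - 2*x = 6*l^2 + l*(-21*x - 6) + 15*x^2 + 24*x - 12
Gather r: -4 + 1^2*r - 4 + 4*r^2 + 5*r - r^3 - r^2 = -r^3 + 3*r^2 + 6*r - 8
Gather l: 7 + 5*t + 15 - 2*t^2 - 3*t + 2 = -2*t^2 + 2*t + 24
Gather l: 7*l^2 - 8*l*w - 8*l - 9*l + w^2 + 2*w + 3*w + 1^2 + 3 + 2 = 7*l^2 + l*(-8*w - 17) + w^2 + 5*w + 6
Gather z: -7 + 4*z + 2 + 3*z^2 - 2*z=3*z^2 + 2*z - 5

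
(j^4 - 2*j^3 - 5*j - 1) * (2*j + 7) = 2*j^5 + 3*j^4 - 14*j^3 - 10*j^2 - 37*j - 7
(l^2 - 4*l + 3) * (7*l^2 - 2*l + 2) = 7*l^4 - 30*l^3 + 31*l^2 - 14*l + 6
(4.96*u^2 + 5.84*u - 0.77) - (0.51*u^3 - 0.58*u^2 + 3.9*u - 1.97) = -0.51*u^3 + 5.54*u^2 + 1.94*u + 1.2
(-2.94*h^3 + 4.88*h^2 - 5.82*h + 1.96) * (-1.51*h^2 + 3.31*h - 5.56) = 4.4394*h^5 - 17.1002*h^4 + 41.2874*h^3 - 49.3566*h^2 + 38.8468*h - 10.8976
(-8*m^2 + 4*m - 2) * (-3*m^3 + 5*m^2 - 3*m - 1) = 24*m^5 - 52*m^4 + 50*m^3 - 14*m^2 + 2*m + 2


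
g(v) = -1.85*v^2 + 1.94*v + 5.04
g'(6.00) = -20.26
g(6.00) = -49.92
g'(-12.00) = 46.34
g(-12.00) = -284.64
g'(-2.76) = 12.15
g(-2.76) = -14.41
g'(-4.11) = 17.15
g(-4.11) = -34.18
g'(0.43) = 0.35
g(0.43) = 5.53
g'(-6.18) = 24.81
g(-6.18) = -77.61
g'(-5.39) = 21.88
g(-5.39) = -59.16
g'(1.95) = -5.28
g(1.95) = 1.79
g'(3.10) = -9.53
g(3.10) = -6.72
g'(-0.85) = 5.08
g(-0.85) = 2.05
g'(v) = 1.94 - 3.7*v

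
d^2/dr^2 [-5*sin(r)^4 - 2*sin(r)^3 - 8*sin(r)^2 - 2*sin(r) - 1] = 80*sin(r)^4 + 18*sin(r)^3 - 28*sin(r)^2 - 10*sin(r) - 16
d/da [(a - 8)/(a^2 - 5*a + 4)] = (a^2 - 5*a - (a - 8)*(2*a - 5) + 4)/(a^2 - 5*a + 4)^2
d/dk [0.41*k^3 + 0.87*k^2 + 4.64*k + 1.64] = 1.23*k^2 + 1.74*k + 4.64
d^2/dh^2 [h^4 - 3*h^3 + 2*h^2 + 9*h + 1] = 12*h^2 - 18*h + 4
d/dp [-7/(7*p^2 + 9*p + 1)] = 7*(14*p + 9)/(7*p^2 + 9*p + 1)^2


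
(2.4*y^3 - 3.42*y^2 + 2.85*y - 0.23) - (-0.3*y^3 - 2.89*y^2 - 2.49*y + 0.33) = 2.7*y^3 - 0.53*y^2 + 5.34*y - 0.56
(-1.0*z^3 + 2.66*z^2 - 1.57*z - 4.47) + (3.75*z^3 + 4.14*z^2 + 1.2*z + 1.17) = 2.75*z^3 + 6.8*z^2 - 0.37*z - 3.3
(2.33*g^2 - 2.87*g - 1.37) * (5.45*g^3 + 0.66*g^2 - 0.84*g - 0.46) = 12.6985*g^5 - 14.1037*g^4 - 11.3179*g^3 + 0.4348*g^2 + 2.471*g + 0.6302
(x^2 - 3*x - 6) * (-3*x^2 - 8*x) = -3*x^4 + x^3 + 42*x^2 + 48*x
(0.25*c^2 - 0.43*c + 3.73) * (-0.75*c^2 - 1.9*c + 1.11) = -0.1875*c^4 - 0.1525*c^3 - 1.703*c^2 - 7.5643*c + 4.1403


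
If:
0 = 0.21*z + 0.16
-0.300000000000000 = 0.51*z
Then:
No Solution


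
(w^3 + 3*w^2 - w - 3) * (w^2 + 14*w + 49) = w^5 + 17*w^4 + 90*w^3 + 130*w^2 - 91*w - 147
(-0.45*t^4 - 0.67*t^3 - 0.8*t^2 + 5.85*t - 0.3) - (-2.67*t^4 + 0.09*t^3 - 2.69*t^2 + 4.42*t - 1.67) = 2.22*t^4 - 0.76*t^3 + 1.89*t^2 + 1.43*t + 1.37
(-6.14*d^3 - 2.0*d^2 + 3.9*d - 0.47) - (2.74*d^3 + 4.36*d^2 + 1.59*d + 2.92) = -8.88*d^3 - 6.36*d^2 + 2.31*d - 3.39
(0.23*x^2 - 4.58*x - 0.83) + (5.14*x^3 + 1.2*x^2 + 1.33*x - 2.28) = 5.14*x^3 + 1.43*x^2 - 3.25*x - 3.11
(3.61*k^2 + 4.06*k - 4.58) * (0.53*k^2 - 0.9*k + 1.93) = 1.9133*k^4 - 1.0972*k^3 + 0.885899999999999*k^2 + 11.9578*k - 8.8394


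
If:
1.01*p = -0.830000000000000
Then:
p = -0.82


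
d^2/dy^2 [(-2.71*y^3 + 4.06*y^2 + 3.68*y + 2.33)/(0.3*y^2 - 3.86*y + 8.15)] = (-4.44089209850063e-16*y^5 + 1.4210854715202e-14*y^4 - 57.4385720000001*y^3 + 453.22134*y^2 - 1150.20429*y + 828.927376)/(0.027*y^6 - 1.0422*y^5 + 15.61014*y^4 - 114.138656*y^3 + 424.07547*y^2 - 769.17255*y + 541.343375)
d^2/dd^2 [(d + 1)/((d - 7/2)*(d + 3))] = 8*(2*d^3 + 6*d^2 + 60*d + 11)/(8*d^6 - 12*d^5 - 246*d^4 + 251*d^3 + 2583*d^2 - 1323*d - 9261)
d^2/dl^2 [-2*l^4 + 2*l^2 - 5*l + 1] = 4 - 24*l^2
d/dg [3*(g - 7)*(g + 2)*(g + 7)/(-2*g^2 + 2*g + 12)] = 3*(-g^2 + 6*g - 49)/(2*(g^2 - 6*g + 9))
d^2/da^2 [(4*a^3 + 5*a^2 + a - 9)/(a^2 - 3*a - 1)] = 16*(7*a^3 + 3*a^2 + 12*a - 11)/(a^6 - 9*a^5 + 24*a^4 - 9*a^3 - 24*a^2 - 9*a - 1)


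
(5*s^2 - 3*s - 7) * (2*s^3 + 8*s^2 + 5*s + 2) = 10*s^5 + 34*s^4 - 13*s^3 - 61*s^2 - 41*s - 14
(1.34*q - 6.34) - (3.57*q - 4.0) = -2.23*q - 2.34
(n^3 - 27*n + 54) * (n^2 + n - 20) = n^5 + n^4 - 47*n^3 + 27*n^2 + 594*n - 1080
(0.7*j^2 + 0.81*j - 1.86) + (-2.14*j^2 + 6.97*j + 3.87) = -1.44*j^2 + 7.78*j + 2.01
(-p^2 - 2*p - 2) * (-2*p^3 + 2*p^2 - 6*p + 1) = 2*p^5 + 2*p^4 + 6*p^3 + 7*p^2 + 10*p - 2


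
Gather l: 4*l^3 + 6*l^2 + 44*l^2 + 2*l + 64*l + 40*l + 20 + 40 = 4*l^3 + 50*l^2 + 106*l + 60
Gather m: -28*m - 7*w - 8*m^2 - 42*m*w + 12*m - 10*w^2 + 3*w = -8*m^2 + m*(-42*w - 16) - 10*w^2 - 4*w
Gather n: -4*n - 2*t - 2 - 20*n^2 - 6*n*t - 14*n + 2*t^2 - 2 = -20*n^2 + n*(-6*t - 18) + 2*t^2 - 2*t - 4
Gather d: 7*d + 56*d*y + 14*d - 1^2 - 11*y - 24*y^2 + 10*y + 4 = d*(56*y + 21) - 24*y^2 - y + 3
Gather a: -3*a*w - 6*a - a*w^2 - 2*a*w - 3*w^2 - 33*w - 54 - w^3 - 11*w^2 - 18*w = a*(-w^2 - 5*w - 6) - w^3 - 14*w^2 - 51*w - 54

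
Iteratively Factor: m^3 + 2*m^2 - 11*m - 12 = (m + 1)*(m^2 + m - 12) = (m - 3)*(m + 1)*(m + 4)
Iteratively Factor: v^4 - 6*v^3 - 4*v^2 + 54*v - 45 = (v - 3)*(v^3 - 3*v^2 - 13*v + 15) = (v - 3)*(v + 3)*(v^2 - 6*v + 5) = (v - 3)*(v - 1)*(v + 3)*(v - 5)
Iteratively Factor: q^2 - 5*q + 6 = (q - 3)*(q - 2)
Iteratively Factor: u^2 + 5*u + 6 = (u + 2)*(u + 3)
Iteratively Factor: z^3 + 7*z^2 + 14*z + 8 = (z + 1)*(z^2 + 6*z + 8) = (z + 1)*(z + 4)*(z + 2)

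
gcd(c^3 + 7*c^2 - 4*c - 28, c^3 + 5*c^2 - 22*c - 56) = c^2 + 9*c + 14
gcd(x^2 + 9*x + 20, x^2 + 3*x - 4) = x + 4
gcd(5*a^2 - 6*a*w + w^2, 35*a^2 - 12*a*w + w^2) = -5*a + w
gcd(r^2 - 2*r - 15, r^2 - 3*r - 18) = r + 3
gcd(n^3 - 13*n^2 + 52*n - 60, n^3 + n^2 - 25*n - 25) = n - 5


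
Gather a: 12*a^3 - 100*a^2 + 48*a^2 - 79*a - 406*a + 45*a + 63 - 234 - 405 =12*a^3 - 52*a^2 - 440*a - 576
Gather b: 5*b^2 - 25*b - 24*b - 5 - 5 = 5*b^2 - 49*b - 10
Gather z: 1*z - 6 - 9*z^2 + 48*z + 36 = -9*z^2 + 49*z + 30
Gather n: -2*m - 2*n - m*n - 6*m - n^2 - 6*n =-8*m - n^2 + n*(-m - 8)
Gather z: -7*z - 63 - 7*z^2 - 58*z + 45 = -7*z^2 - 65*z - 18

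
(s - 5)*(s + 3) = s^2 - 2*s - 15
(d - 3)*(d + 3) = d^2 - 9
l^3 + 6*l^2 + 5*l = l*(l + 1)*(l + 5)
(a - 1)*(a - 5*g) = a^2 - 5*a*g - a + 5*g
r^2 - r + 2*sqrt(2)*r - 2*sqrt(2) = (r - 1)*(r + 2*sqrt(2))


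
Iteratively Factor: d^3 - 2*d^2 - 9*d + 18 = (d + 3)*(d^2 - 5*d + 6) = (d - 3)*(d + 3)*(d - 2)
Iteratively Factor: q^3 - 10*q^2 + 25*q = (q)*(q^2 - 10*q + 25) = q*(q - 5)*(q - 5)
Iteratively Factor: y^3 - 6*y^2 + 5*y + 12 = (y - 4)*(y^2 - 2*y - 3) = (y - 4)*(y - 3)*(y + 1)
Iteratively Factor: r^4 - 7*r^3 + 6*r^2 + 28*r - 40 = (r - 2)*(r^3 - 5*r^2 - 4*r + 20) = (r - 5)*(r - 2)*(r^2 - 4) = (r - 5)*(r - 2)^2*(r + 2)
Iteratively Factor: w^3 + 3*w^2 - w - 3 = (w + 1)*(w^2 + 2*w - 3) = (w - 1)*(w + 1)*(w + 3)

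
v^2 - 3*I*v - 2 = (v - 2*I)*(v - I)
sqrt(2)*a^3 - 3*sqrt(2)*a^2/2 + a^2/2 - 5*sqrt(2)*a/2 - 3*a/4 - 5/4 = (a - 5/2)*(a + 1)*(sqrt(2)*a + 1/2)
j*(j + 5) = j^2 + 5*j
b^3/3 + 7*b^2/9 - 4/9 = (b/3 + 1/3)*(b - 2/3)*(b + 2)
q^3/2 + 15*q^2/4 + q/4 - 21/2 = (q/2 + 1)*(q - 3/2)*(q + 7)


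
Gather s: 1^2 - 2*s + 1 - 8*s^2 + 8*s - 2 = -8*s^2 + 6*s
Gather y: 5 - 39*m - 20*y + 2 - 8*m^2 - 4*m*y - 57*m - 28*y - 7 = -8*m^2 - 96*m + y*(-4*m - 48)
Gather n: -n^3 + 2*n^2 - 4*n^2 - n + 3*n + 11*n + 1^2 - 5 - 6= -n^3 - 2*n^2 + 13*n - 10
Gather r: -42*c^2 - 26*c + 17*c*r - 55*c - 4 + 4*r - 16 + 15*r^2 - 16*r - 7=-42*c^2 - 81*c + 15*r^2 + r*(17*c - 12) - 27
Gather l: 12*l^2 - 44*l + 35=12*l^2 - 44*l + 35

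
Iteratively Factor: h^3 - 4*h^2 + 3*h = (h - 1)*(h^2 - 3*h) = h*(h - 1)*(h - 3)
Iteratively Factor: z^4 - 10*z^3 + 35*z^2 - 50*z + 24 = (z - 4)*(z^3 - 6*z^2 + 11*z - 6) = (z - 4)*(z - 1)*(z^2 - 5*z + 6) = (z - 4)*(z - 2)*(z - 1)*(z - 3)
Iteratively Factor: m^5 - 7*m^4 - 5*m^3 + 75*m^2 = (m - 5)*(m^4 - 2*m^3 - 15*m^2) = m*(m - 5)*(m^3 - 2*m^2 - 15*m) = m^2*(m - 5)*(m^2 - 2*m - 15) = m^2*(m - 5)^2*(m + 3)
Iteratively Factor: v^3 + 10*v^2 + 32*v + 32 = (v + 4)*(v^2 + 6*v + 8) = (v + 2)*(v + 4)*(v + 4)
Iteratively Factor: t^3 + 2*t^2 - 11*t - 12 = (t - 3)*(t^2 + 5*t + 4) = (t - 3)*(t + 1)*(t + 4)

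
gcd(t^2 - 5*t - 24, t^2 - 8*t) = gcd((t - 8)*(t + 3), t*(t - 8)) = t - 8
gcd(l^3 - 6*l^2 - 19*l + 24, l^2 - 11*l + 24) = l - 8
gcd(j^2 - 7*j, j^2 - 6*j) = j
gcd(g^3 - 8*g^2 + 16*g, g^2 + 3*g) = g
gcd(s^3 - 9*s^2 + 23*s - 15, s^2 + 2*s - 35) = s - 5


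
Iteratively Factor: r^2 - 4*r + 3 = (r - 1)*(r - 3)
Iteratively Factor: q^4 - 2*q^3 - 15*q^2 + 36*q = (q)*(q^3 - 2*q^2 - 15*q + 36) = q*(q - 3)*(q^2 + q - 12) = q*(q - 3)*(q + 4)*(q - 3)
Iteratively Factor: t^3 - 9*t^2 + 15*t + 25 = (t - 5)*(t^2 - 4*t - 5) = (t - 5)*(t + 1)*(t - 5)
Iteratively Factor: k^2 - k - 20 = (k + 4)*(k - 5)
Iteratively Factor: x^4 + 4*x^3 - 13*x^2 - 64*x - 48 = (x + 3)*(x^3 + x^2 - 16*x - 16) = (x - 4)*(x + 3)*(x^2 + 5*x + 4) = (x - 4)*(x + 1)*(x + 3)*(x + 4)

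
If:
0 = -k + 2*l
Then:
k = 2*l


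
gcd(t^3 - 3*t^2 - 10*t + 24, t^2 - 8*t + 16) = t - 4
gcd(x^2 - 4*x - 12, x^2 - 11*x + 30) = x - 6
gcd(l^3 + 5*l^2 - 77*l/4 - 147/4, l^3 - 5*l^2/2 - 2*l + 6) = l + 3/2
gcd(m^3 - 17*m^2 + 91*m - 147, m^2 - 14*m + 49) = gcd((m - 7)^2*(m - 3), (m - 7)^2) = m^2 - 14*m + 49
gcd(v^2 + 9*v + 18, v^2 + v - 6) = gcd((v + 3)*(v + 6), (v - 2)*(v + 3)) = v + 3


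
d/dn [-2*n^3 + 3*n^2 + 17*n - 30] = -6*n^2 + 6*n + 17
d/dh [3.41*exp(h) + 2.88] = 3.41*exp(h)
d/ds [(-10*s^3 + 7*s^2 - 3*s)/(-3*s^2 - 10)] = (30*s^4 + 291*s^2 - 140*s + 30)/(9*s^4 + 60*s^2 + 100)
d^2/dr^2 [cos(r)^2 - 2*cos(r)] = 2*cos(r) - 2*cos(2*r)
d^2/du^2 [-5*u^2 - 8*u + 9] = -10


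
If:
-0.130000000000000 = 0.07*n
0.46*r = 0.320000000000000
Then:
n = -1.86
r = 0.70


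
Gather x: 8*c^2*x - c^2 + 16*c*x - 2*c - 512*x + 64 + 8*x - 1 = -c^2 - 2*c + x*(8*c^2 + 16*c - 504) + 63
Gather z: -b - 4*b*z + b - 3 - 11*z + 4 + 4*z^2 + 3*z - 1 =4*z^2 + z*(-4*b - 8)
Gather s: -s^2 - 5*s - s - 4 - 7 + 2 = -s^2 - 6*s - 9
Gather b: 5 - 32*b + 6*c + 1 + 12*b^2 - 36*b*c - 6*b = 12*b^2 + b*(-36*c - 38) + 6*c + 6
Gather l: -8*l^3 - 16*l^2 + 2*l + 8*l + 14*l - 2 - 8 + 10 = -8*l^3 - 16*l^2 + 24*l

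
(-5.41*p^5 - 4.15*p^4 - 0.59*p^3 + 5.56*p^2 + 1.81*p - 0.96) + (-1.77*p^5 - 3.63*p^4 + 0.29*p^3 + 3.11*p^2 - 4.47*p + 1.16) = -7.18*p^5 - 7.78*p^4 - 0.3*p^3 + 8.67*p^2 - 2.66*p + 0.2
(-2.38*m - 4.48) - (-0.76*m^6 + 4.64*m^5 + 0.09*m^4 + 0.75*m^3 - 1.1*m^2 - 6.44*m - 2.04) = 0.76*m^6 - 4.64*m^5 - 0.09*m^4 - 0.75*m^3 + 1.1*m^2 + 4.06*m - 2.44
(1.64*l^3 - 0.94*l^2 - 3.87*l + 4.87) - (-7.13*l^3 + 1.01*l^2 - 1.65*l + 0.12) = 8.77*l^3 - 1.95*l^2 - 2.22*l + 4.75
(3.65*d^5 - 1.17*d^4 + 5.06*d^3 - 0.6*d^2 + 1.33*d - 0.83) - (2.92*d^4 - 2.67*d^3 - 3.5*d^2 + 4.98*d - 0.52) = 3.65*d^5 - 4.09*d^4 + 7.73*d^3 + 2.9*d^2 - 3.65*d - 0.31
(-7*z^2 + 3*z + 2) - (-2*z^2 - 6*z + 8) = -5*z^2 + 9*z - 6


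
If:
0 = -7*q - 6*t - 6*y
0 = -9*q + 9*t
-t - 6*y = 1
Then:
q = 1/12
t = 1/12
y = -13/72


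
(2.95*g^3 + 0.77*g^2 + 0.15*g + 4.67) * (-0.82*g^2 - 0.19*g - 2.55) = -2.419*g^5 - 1.1919*g^4 - 7.7918*g^3 - 5.8214*g^2 - 1.2698*g - 11.9085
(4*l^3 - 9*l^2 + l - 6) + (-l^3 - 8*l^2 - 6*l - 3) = 3*l^3 - 17*l^2 - 5*l - 9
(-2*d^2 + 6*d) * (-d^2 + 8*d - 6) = 2*d^4 - 22*d^3 + 60*d^2 - 36*d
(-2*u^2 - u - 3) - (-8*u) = -2*u^2 + 7*u - 3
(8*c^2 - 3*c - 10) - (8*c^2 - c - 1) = -2*c - 9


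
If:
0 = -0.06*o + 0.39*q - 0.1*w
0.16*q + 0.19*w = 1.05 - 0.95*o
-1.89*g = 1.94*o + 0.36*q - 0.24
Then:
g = 0.201420121967346*w - 1.01043585021486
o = 1.07734806629834 - 0.237042883451723*w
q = 0.219942120494607*w + 0.165745856353591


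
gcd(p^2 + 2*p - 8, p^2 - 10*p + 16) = p - 2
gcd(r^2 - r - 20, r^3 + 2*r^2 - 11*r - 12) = r + 4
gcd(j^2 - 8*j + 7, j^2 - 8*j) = 1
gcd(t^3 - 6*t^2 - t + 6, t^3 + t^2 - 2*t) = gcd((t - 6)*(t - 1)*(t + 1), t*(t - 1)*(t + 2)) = t - 1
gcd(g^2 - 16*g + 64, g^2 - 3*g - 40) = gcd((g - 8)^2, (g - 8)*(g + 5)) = g - 8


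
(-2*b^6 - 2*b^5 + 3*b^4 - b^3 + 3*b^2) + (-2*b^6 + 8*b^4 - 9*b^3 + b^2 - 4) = -4*b^6 - 2*b^5 + 11*b^4 - 10*b^3 + 4*b^2 - 4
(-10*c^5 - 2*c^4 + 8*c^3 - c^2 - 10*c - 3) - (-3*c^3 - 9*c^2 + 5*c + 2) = -10*c^5 - 2*c^4 + 11*c^3 + 8*c^2 - 15*c - 5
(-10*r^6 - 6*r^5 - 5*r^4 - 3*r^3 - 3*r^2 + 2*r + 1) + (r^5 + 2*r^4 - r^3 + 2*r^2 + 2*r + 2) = -10*r^6 - 5*r^5 - 3*r^4 - 4*r^3 - r^2 + 4*r + 3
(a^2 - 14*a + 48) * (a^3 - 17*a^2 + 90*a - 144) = a^5 - 31*a^4 + 376*a^3 - 2220*a^2 + 6336*a - 6912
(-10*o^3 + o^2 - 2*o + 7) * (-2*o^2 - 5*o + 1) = 20*o^5 + 48*o^4 - 11*o^3 - 3*o^2 - 37*o + 7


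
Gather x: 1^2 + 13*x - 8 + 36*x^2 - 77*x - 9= 36*x^2 - 64*x - 16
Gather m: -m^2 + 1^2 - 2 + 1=-m^2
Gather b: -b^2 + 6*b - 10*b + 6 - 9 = -b^2 - 4*b - 3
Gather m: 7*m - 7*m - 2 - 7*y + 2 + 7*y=0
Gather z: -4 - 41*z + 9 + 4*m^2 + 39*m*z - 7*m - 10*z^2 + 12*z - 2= 4*m^2 - 7*m - 10*z^2 + z*(39*m - 29) + 3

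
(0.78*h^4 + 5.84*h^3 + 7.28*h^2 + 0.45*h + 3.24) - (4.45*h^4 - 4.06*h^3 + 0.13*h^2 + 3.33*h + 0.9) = -3.67*h^4 + 9.9*h^3 + 7.15*h^2 - 2.88*h + 2.34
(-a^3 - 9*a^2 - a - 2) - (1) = -a^3 - 9*a^2 - a - 3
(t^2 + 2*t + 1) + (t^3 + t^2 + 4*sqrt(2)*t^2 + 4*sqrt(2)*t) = t^3 + 2*t^2 + 4*sqrt(2)*t^2 + 2*t + 4*sqrt(2)*t + 1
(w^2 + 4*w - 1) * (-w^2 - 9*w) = -w^4 - 13*w^3 - 35*w^2 + 9*w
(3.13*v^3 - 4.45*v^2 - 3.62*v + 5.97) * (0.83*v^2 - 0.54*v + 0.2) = 2.5979*v^5 - 5.3837*v^4 + 0.0244000000000004*v^3 + 6.0199*v^2 - 3.9478*v + 1.194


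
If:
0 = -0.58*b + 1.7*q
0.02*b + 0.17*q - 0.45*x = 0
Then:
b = 5.76923076923077*x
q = 1.9683257918552*x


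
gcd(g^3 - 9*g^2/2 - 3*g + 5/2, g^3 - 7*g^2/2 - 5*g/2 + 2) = g^2 + g/2 - 1/2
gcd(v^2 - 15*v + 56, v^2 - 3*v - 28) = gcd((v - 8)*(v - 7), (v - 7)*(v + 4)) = v - 7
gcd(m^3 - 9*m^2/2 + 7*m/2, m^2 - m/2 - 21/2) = m - 7/2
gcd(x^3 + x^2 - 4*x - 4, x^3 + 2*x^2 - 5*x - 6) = x^2 - x - 2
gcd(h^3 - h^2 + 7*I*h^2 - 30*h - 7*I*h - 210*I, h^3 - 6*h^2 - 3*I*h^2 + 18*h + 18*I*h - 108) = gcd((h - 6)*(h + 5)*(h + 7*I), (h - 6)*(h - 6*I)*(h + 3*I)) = h - 6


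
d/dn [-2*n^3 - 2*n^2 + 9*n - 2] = -6*n^2 - 4*n + 9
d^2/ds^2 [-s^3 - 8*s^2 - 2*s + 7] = -6*s - 16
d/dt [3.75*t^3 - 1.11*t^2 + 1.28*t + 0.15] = 11.25*t^2 - 2.22*t + 1.28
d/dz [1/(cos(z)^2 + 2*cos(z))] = 2*(sin(z)/cos(z)^2 + tan(z))/(cos(z) + 2)^2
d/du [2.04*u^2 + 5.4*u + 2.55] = 4.08*u + 5.4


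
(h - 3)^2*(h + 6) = h^3 - 27*h + 54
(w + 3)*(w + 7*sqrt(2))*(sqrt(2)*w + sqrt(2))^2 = 2*w^4 + 10*w^3 + 14*sqrt(2)*w^3 + 14*w^2 + 70*sqrt(2)*w^2 + 6*w + 98*sqrt(2)*w + 42*sqrt(2)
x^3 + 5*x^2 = x^2*(x + 5)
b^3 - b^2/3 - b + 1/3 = (b - 1)*(b - 1/3)*(b + 1)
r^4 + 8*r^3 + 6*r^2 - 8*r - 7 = (r - 1)*(r + 1)^2*(r + 7)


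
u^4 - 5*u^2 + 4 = (u - 2)*(u - 1)*(u + 1)*(u + 2)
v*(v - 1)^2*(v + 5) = v^4 + 3*v^3 - 9*v^2 + 5*v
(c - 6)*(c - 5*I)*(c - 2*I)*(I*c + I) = I*c^4 + 7*c^3 - 5*I*c^3 - 35*c^2 - 16*I*c^2 - 42*c + 50*I*c + 60*I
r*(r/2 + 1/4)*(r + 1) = r^3/2 + 3*r^2/4 + r/4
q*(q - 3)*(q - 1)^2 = q^4 - 5*q^3 + 7*q^2 - 3*q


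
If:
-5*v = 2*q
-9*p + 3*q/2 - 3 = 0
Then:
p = -5*v/12 - 1/3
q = -5*v/2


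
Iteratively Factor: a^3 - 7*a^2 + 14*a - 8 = (a - 1)*(a^2 - 6*a + 8) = (a - 2)*(a - 1)*(a - 4)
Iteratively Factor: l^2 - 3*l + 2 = (l - 1)*(l - 2)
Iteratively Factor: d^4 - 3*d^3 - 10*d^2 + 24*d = (d)*(d^3 - 3*d^2 - 10*d + 24) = d*(d - 4)*(d^2 + d - 6) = d*(d - 4)*(d + 3)*(d - 2)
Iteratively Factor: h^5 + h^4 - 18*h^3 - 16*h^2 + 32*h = (h - 1)*(h^4 + 2*h^3 - 16*h^2 - 32*h) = (h - 4)*(h - 1)*(h^3 + 6*h^2 + 8*h) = (h - 4)*(h - 1)*(h + 2)*(h^2 + 4*h) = (h - 4)*(h - 1)*(h + 2)*(h + 4)*(h)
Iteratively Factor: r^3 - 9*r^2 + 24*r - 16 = (r - 4)*(r^2 - 5*r + 4) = (r - 4)*(r - 1)*(r - 4)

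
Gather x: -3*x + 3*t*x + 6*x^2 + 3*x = 3*t*x + 6*x^2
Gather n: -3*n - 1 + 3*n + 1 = 0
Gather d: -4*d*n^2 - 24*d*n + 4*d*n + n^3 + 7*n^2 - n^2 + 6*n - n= d*(-4*n^2 - 20*n) + n^3 + 6*n^2 + 5*n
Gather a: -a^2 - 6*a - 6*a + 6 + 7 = -a^2 - 12*a + 13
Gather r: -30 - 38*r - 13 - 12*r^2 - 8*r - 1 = -12*r^2 - 46*r - 44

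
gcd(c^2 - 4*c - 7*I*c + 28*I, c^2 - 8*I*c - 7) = c - 7*I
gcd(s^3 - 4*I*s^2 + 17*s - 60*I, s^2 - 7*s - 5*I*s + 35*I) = s - 5*I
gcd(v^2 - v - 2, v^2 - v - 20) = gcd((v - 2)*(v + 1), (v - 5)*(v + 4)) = 1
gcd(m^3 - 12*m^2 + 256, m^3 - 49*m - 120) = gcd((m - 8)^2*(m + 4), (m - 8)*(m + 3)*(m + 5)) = m - 8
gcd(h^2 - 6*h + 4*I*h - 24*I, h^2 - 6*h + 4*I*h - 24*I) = h^2 + h*(-6 + 4*I) - 24*I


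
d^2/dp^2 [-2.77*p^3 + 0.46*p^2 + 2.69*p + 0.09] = 0.92 - 16.62*p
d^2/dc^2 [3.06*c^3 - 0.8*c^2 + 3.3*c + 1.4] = 18.36*c - 1.6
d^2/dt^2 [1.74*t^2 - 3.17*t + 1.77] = 3.48000000000000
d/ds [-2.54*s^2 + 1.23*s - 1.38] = 1.23 - 5.08*s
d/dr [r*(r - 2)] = 2*r - 2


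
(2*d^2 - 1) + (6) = 2*d^2 + 5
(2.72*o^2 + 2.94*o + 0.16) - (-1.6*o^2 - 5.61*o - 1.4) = 4.32*o^2 + 8.55*o + 1.56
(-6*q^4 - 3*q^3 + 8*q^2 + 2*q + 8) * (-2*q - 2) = 12*q^5 + 18*q^4 - 10*q^3 - 20*q^2 - 20*q - 16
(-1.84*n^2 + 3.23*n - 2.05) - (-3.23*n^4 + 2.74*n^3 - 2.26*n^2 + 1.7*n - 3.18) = 3.23*n^4 - 2.74*n^3 + 0.42*n^2 + 1.53*n + 1.13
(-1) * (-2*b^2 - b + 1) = 2*b^2 + b - 1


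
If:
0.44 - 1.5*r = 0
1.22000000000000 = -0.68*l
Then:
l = -1.79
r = 0.29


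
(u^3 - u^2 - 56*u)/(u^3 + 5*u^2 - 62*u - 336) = u/(u + 6)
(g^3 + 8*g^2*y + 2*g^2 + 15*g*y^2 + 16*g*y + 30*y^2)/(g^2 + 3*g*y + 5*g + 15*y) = (g^2 + 5*g*y + 2*g + 10*y)/(g + 5)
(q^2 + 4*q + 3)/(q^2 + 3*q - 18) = (q^2 + 4*q + 3)/(q^2 + 3*q - 18)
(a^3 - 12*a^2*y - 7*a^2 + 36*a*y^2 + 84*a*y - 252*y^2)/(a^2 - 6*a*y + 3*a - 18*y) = (a^2 - 6*a*y - 7*a + 42*y)/(a + 3)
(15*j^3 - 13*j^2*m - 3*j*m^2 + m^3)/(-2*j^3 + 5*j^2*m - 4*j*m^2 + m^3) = (-15*j^2 - 2*j*m + m^2)/(2*j^2 - 3*j*m + m^2)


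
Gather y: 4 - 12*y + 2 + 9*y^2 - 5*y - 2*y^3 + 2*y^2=-2*y^3 + 11*y^2 - 17*y + 6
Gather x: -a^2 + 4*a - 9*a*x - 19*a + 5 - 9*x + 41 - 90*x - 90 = -a^2 - 15*a + x*(-9*a - 99) - 44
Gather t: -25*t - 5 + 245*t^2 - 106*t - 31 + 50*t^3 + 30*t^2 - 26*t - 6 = 50*t^3 + 275*t^2 - 157*t - 42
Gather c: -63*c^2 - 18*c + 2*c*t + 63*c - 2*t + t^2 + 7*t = -63*c^2 + c*(2*t + 45) + t^2 + 5*t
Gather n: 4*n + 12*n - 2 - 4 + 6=16*n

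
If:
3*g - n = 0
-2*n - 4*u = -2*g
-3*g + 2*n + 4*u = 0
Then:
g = 0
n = 0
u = 0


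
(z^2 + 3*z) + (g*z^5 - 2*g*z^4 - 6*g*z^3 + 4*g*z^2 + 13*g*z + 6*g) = g*z^5 - 2*g*z^4 - 6*g*z^3 + 4*g*z^2 + 13*g*z + 6*g + z^2 + 3*z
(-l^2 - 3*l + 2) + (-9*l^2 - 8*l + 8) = -10*l^2 - 11*l + 10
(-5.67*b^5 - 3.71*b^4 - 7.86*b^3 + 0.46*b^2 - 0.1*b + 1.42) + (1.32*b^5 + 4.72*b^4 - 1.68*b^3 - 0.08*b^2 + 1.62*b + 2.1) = -4.35*b^5 + 1.01*b^4 - 9.54*b^3 + 0.38*b^2 + 1.52*b + 3.52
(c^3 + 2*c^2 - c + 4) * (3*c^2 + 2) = 3*c^5 + 6*c^4 - c^3 + 16*c^2 - 2*c + 8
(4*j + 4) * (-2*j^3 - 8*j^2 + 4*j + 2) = -8*j^4 - 40*j^3 - 16*j^2 + 24*j + 8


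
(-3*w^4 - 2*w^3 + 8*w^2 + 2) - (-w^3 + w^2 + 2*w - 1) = -3*w^4 - w^3 + 7*w^2 - 2*w + 3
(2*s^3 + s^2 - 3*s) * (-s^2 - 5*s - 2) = -2*s^5 - 11*s^4 - 6*s^3 + 13*s^2 + 6*s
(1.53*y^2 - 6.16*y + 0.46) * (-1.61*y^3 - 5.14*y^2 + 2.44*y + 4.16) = -2.4633*y^5 + 2.0534*y^4 + 34.655*y^3 - 11.03*y^2 - 24.5032*y + 1.9136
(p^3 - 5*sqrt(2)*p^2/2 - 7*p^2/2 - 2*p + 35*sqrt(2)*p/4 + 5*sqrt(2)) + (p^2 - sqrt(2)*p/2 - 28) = p^3 - 5*sqrt(2)*p^2/2 - 5*p^2/2 - 2*p + 33*sqrt(2)*p/4 - 28 + 5*sqrt(2)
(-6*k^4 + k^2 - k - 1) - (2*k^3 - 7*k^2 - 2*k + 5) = -6*k^4 - 2*k^3 + 8*k^2 + k - 6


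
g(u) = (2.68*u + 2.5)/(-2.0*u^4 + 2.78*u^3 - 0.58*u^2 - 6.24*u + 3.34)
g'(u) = (2.68*u + 2.5)*(8.0*u^3 - 8.34*u^2 + 1.16*u + 6.24)/(-2.0*u^4 + 2.78*u^3 - 0.58*u^2 - 6.24*u + 3.34)^2 + 2.68/(-2.0*u^4 + 2.78*u^3 - 0.58*u^2 - 6.24*u + 3.34)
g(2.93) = -0.11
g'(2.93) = 0.12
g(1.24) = -1.23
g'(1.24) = 2.08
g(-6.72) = 0.00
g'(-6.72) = 0.00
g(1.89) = -0.44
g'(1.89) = 0.67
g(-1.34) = 0.44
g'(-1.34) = 4.17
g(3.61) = -0.05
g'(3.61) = 0.05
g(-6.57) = 0.00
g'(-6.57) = 0.00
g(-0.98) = -0.03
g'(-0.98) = 0.67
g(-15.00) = 0.00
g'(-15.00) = 0.00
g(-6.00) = 0.00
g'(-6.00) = 0.00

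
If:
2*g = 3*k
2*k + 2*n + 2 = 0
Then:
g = -3*n/2 - 3/2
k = -n - 1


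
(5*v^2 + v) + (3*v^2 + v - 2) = 8*v^2 + 2*v - 2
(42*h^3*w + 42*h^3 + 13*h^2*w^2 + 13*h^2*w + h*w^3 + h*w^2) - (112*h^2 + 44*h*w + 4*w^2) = 42*h^3*w + 42*h^3 + 13*h^2*w^2 + 13*h^2*w - 112*h^2 + h*w^3 + h*w^2 - 44*h*w - 4*w^2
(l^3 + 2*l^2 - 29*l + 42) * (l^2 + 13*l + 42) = l^5 + 15*l^4 + 39*l^3 - 251*l^2 - 672*l + 1764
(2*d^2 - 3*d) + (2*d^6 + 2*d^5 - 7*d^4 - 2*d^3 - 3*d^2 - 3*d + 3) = 2*d^6 + 2*d^5 - 7*d^4 - 2*d^3 - d^2 - 6*d + 3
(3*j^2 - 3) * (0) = 0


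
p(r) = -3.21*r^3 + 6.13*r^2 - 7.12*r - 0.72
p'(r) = -9.63*r^2 + 12.26*r - 7.12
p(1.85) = -13.24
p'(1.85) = -17.40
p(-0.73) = 8.99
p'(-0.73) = -21.20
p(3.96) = -132.13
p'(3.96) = -109.58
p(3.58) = -94.93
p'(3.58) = -86.65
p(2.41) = -27.21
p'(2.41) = -33.51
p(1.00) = -4.92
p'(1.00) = -4.49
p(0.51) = -3.18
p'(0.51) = -3.37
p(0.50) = -3.15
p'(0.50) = -3.40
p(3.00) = -53.58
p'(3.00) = -57.01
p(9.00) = -1908.36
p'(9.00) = -676.81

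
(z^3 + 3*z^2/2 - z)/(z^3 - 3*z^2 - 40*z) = (-z^2 - 3*z/2 + 1)/(-z^2 + 3*z + 40)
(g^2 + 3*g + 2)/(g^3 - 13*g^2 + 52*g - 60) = (g^2 + 3*g + 2)/(g^3 - 13*g^2 + 52*g - 60)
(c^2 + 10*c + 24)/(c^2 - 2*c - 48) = (c + 4)/(c - 8)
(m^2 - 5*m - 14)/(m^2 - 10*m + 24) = (m^2 - 5*m - 14)/(m^2 - 10*m + 24)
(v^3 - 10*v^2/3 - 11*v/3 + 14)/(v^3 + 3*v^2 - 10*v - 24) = (v - 7/3)/(v + 4)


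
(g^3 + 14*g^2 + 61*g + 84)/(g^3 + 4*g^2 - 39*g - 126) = (g + 4)/(g - 6)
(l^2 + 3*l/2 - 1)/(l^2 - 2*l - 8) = (l - 1/2)/(l - 4)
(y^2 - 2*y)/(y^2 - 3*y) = (y - 2)/(y - 3)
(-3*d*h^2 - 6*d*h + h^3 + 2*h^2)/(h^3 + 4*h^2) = (-3*d*h - 6*d + h^2 + 2*h)/(h*(h + 4))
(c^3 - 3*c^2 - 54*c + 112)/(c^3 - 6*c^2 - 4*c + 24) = (c^2 - c - 56)/(c^2 - 4*c - 12)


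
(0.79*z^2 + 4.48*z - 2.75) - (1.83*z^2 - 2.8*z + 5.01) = -1.04*z^2 + 7.28*z - 7.76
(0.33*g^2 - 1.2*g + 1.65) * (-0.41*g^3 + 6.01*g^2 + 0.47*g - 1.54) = -0.1353*g^5 + 2.4753*g^4 - 7.7334*g^3 + 8.8443*g^2 + 2.6235*g - 2.541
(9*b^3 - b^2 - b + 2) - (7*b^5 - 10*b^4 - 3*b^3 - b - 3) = -7*b^5 + 10*b^4 + 12*b^3 - b^2 + 5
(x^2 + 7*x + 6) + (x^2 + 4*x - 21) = 2*x^2 + 11*x - 15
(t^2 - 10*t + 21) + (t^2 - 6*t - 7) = 2*t^2 - 16*t + 14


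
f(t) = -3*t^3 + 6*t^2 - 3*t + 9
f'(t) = -9*t^2 + 12*t - 3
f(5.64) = -355.28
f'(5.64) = -221.61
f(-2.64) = 113.94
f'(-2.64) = -97.41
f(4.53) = -160.34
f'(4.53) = -133.33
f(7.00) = -747.00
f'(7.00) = -360.00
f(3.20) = -37.46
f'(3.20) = -56.76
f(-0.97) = 20.29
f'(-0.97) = -23.11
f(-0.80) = 16.78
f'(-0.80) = -18.36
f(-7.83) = 1840.49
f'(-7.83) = -648.74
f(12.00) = -4347.00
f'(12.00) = -1155.00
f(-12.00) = 6093.00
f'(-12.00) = -1443.00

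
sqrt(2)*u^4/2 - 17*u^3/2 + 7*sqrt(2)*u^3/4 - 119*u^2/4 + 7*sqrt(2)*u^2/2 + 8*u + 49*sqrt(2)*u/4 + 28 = (u + 7/2)*(u - 8*sqrt(2))*(u - sqrt(2))*(sqrt(2)*u/2 + 1/2)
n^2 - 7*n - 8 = (n - 8)*(n + 1)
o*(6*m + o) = 6*m*o + o^2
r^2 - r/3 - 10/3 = (r - 2)*(r + 5/3)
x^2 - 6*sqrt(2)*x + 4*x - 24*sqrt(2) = (x + 4)*(x - 6*sqrt(2))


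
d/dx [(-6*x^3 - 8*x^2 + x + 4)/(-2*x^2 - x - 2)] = 2*(6*x^4 + 6*x^3 + 23*x^2 + 24*x + 1)/(4*x^4 + 4*x^3 + 9*x^2 + 4*x + 4)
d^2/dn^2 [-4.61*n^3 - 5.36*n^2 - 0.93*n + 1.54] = -27.66*n - 10.72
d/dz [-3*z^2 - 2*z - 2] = -6*z - 2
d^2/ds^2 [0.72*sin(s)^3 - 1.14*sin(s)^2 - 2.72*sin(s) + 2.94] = -6.48*sin(s)^3 + 4.56*sin(s)^2 + 7.04*sin(s) - 2.28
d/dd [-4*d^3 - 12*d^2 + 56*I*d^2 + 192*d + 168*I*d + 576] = -12*d^2 + d*(-24 + 112*I) + 192 + 168*I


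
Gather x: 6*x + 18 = 6*x + 18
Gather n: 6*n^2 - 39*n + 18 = 6*n^2 - 39*n + 18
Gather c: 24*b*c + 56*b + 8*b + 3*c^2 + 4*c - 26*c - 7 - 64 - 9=64*b + 3*c^2 + c*(24*b - 22) - 80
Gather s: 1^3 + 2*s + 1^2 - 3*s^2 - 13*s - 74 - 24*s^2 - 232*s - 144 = -27*s^2 - 243*s - 216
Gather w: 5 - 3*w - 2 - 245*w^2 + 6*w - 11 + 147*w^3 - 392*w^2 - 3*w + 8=147*w^3 - 637*w^2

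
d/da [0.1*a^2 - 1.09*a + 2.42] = 0.2*a - 1.09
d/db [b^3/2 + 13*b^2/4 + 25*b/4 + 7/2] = 3*b^2/2 + 13*b/2 + 25/4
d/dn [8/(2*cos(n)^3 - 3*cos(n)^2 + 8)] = 48*(cos(n) - 1)*sin(n)*cos(n)/(2*cos(n)^3 - 3*cos(n)^2 + 8)^2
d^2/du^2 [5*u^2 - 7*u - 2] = 10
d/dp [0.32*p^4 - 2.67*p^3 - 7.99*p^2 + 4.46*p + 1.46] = 1.28*p^3 - 8.01*p^2 - 15.98*p + 4.46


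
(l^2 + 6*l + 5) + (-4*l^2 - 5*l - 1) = -3*l^2 + l + 4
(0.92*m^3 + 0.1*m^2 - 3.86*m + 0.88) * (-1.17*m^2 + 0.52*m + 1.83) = -1.0764*m^5 + 0.3614*m^4 + 6.2518*m^3 - 2.8538*m^2 - 6.6062*m + 1.6104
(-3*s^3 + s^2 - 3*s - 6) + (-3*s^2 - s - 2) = -3*s^3 - 2*s^2 - 4*s - 8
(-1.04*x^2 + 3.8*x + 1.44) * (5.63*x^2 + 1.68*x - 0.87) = -5.8552*x^4 + 19.6468*x^3 + 15.396*x^2 - 0.8868*x - 1.2528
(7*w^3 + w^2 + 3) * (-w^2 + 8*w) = -7*w^5 + 55*w^4 + 8*w^3 - 3*w^2 + 24*w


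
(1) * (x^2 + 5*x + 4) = x^2 + 5*x + 4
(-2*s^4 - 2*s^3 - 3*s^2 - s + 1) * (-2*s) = 4*s^5 + 4*s^4 + 6*s^3 + 2*s^2 - 2*s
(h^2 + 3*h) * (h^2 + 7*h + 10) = h^4 + 10*h^3 + 31*h^2 + 30*h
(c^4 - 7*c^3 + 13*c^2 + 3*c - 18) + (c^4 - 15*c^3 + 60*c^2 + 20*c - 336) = 2*c^4 - 22*c^3 + 73*c^2 + 23*c - 354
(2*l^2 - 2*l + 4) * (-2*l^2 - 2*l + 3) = -4*l^4 + 2*l^2 - 14*l + 12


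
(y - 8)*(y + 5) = y^2 - 3*y - 40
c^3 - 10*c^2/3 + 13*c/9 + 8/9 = (c - 8/3)*(c - 1)*(c + 1/3)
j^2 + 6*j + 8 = (j + 2)*(j + 4)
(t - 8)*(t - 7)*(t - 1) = t^3 - 16*t^2 + 71*t - 56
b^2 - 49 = (b - 7)*(b + 7)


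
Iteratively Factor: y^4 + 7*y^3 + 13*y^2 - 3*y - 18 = (y + 3)*(y^3 + 4*y^2 + y - 6) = (y + 3)^2*(y^2 + y - 2) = (y + 2)*(y + 3)^2*(y - 1)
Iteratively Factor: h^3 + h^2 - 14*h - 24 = (h + 3)*(h^2 - 2*h - 8) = (h + 2)*(h + 3)*(h - 4)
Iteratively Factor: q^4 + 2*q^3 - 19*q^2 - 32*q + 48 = (q + 3)*(q^3 - q^2 - 16*q + 16) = (q - 1)*(q + 3)*(q^2 - 16) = (q - 4)*(q - 1)*(q + 3)*(q + 4)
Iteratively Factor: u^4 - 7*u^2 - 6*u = (u - 3)*(u^3 + 3*u^2 + 2*u) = u*(u - 3)*(u^2 + 3*u + 2) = u*(u - 3)*(u + 2)*(u + 1)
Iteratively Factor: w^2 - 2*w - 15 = (w + 3)*(w - 5)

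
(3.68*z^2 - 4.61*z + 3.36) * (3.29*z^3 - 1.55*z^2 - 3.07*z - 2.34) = 12.1072*z^5 - 20.8709*z^4 + 6.9023*z^3 + 0.333499999999999*z^2 + 0.472200000000001*z - 7.8624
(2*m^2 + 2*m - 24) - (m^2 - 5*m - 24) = m^2 + 7*m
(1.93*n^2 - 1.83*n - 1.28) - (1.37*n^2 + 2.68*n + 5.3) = 0.56*n^2 - 4.51*n - 6.58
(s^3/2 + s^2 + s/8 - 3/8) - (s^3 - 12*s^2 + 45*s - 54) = -s^3/2 + 13*s^2 - 359*s/8 + 429/8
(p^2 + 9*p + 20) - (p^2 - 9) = 9*p + 29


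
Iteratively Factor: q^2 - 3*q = (q - 3)*(q)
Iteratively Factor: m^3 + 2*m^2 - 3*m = (m - 1)*(m^2 + 3*m) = m*(m - 1)*(m + 3)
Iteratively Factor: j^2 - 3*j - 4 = (j + 1)*(j - 4)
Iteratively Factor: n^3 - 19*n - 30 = (n + 2)*(n^2 - 2*n - 15) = (n + 2)*(n + 3)*(n - 5)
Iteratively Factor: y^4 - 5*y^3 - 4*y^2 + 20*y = (y - 2)*(y^3 - 3*y^2 - 10*y) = y*(y - 2)*(y^2 - 3*y - 10) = y*(y - 2)*(y + 2)*(y - 5)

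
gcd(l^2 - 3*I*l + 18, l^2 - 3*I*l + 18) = l^2 - 3*I*l + 18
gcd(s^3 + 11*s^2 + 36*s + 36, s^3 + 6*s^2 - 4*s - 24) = s^2 + 8*s + 12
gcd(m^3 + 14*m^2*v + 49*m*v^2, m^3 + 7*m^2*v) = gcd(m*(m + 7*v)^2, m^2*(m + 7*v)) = m^2 + 7*m*v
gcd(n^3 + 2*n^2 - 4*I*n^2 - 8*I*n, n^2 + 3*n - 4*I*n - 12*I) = n - 4*I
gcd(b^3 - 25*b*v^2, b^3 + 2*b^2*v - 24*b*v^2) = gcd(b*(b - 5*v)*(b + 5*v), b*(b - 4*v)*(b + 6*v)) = b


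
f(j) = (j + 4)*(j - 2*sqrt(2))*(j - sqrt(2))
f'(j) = (j + 4)*(j - 2*sqrt(2)) + (j + 4)*(j - sqrt(2)) + (j - 2*sqrt(2))*(j - sqrt(2))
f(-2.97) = 26.18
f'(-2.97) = 14.93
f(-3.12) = 23.73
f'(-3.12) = 17.75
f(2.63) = -1.60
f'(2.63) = 6.50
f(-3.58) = 13.44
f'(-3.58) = 27.22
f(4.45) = 41.60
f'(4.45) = 44.28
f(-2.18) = 32.76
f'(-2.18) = 2.34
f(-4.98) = -48.93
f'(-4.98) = 63.85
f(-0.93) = 27.05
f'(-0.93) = -9.92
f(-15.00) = -3219.04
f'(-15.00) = 669.31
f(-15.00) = -3219.04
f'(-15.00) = 669.31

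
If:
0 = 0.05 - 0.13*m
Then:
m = 0.38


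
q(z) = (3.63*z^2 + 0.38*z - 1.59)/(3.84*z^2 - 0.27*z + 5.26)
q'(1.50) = 0.39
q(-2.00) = 0.58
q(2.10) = 0.70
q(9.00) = 0.94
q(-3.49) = 0.78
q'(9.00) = 0.00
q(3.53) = 0.86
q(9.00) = 0.94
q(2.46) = 0.77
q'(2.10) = 0.21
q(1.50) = 0.53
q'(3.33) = 0.06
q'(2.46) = 0.14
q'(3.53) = 0.05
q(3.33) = 0.85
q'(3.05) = 0.08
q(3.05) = 0.83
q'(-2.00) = -0.24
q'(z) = (0.27 - 7.68*z)*(3.63*z^2 + 0.38*z - 1.59)/(3.84*z^2 - 0.27*z + 5.26)^2 + (7.26*z + 0.38)/(3.84*z^2 - 0.27*z + 5.26)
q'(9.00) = 0.00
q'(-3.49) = -0.07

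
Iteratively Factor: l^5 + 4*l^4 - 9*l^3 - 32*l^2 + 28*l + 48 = (l - 2)*(l^4 + 6*l^3 + 3*l^2 - 26*l - 24) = (l - 2)*(l + 4)*(l^3 + 2*l^2 - 5*l - 6) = (l - 2)*(l + 1)*(l + 4)*(l^2 + l - 6) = (l - 2)*(l + 1)*(l + 3)*(l + 4)*(l - 2)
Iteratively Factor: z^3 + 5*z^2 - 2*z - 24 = (z - 2)*(z^2 + 7*z + 12) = (z - 2)*(z + 3)*(z + 4)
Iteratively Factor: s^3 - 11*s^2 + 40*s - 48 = (s - 4)*(s^2 - 7*s + 12) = (s - 4)*(s - 3)*(s - 4)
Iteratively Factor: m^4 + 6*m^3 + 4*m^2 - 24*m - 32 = (m + 2)*(m^3 + 4*m^2 - 4*m - 16) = (m - 2)*(m + 2)*(m^2 + 6*m + 8) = (m - 2)*(m + 2)^2*(m + 4)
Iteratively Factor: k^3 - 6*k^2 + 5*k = (k - 5)*(k^2 - k) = k*(k - 5)*(k - 1)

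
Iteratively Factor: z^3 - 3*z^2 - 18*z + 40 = (z + 4)*(z^2 - 7*z + 10) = (z - 5)*(z + 4)*(z - 2)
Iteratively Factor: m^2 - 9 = (m + 3)*(m - 3)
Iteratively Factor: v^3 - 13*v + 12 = (v + 4)*(v^2 - 4*v + 3) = (v - 1)*(v + 4)*(v - 3)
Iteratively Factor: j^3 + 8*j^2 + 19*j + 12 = (j + 4)*(j^2 + 4*j + 3) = (j + 3)*(j + 4)*(j + 1)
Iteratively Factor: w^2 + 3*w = (w)*(w + 3)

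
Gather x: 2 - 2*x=2 - 2*x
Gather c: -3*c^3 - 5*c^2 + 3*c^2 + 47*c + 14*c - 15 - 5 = -3*c^3 - 2*c^2 + 61*c - 20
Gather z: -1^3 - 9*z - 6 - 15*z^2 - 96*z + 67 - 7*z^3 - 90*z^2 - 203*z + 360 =-7*z^3 - 105*z^2 - 308*z + 420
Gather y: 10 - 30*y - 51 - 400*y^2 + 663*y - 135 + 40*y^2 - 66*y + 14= -360*y^2 + 567*y - 162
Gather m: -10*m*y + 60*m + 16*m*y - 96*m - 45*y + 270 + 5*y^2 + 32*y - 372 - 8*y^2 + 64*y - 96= m*(6*y - 36) - 3*y^2 + 51*y - 198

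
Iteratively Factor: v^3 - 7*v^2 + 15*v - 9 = (v - 3)*(v^2 - 4*v + 3) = (v - 3)^2*(v - 1)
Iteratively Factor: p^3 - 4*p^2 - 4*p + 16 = (p - 2)*(p^2 - 2*p - 8) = (p - 2)*(p + 2)*(p - 4)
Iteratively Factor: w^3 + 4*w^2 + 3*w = (w + 3)*(w^2 + w) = (w + 1)*(w + 3)*(w)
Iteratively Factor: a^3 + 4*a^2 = (a)*(a^2 + 4*a) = a^2*(a + 4)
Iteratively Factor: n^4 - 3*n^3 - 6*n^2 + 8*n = (n - 4)*(n^3 + n^2 - 2*n) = (n - 4)*(n + 2)*(n^2 - n) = n*(n - 4)*(n + 2)*(n - 1)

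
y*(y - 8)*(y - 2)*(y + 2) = y^4 - 8*y^3 - 4*y^2 + 32*y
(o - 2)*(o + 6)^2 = o^3 + 10*o^2 + 12*o - 72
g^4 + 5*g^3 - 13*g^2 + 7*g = g*(g - 1)^2*(g + 7)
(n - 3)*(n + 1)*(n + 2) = n^3 - 7*n - 6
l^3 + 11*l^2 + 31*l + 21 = (l + 1)*(l + 3)*(l + 7)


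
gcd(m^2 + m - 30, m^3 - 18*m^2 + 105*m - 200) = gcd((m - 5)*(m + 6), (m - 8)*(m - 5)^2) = m - 5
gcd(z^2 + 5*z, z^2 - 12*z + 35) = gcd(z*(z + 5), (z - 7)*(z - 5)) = 1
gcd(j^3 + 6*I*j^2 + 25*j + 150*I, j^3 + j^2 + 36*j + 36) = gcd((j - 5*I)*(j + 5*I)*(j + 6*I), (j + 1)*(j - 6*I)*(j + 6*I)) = j + 6*I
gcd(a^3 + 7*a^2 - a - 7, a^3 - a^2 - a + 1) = a^2 - 1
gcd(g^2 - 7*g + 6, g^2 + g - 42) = g - 6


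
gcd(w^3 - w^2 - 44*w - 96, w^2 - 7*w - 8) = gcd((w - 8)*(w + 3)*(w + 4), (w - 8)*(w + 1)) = w - 8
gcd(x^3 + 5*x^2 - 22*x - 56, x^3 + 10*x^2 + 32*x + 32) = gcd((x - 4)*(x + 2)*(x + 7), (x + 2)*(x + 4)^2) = x + 2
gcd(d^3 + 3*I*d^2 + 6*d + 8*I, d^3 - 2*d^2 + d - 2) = d + I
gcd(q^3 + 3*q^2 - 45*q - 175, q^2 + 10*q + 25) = q^2 + 10*q + 25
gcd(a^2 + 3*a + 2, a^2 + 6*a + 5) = a + 1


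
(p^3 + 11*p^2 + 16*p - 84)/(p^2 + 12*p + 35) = (p^2 + 4*p - 12)/(p + 5)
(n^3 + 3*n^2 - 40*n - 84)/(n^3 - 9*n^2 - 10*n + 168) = (n^2 + 9*n + 14)/(n^2 - 3*n - 28)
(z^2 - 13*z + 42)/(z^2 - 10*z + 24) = (z - 7)/(z - 4)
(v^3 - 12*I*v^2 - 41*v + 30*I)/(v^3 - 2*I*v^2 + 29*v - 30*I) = (v - 5*I)/(v + 5*I)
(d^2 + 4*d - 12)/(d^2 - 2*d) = (d + 6)/d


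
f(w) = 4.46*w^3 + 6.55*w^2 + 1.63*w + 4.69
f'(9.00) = 1203.31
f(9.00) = 3801.25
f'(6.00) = 561.91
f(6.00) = 1213.63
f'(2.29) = 101.80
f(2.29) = 96.33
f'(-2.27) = 40.84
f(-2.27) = -17.43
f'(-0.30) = -1.10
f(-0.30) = 4.67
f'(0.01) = 1.76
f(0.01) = 4.71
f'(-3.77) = 142.41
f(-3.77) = -147.34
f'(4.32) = 307.92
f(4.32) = 493.54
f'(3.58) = 220.01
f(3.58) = 299.11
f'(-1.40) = 9.51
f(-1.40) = 3.01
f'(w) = 13.38*w^2 + 13.1*w + 1.63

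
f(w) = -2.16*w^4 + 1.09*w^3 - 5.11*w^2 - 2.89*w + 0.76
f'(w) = -8.64*w^3 + 3.27*w^2 - 10.22*w - 2.89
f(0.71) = -4.03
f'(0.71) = -11.59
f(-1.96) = -53.29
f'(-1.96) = 94.76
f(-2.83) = -195.24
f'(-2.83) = 248.05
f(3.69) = -425.18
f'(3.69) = -430.18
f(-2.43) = -113.35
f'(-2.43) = 165.23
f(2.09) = -58.86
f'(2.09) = -88.84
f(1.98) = -49.73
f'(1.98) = -77.37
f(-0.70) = -0.61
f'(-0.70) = 8.83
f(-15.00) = -114134.39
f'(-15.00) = 30046.16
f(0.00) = 0.76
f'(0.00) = -2.89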